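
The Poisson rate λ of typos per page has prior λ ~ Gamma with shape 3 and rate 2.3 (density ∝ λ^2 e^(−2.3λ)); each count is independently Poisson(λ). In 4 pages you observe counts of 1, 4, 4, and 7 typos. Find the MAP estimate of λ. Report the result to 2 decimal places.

λ̂_MAP = 2.86

Σxᵢ = 1+4+4+7 = 16, with n = 4.
Posterior ∝ λ^2e^(−2.3λ) · λ^16e^(−4λ) = λ^18e^(−6.3λ), i.e. Gamma(shape=19, rate=6.3).
The mode of a Gamma(a, b) with a ≥ 1 (shape–rate) is (a−1)/b = 18/6.3 ≈ 2.86.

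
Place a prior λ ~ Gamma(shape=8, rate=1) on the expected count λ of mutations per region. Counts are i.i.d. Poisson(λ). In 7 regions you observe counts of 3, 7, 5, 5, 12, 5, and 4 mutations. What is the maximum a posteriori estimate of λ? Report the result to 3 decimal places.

λ̂_MAP = 6.000

Σxᵢ = 3+7+5+5+12+5+4 = 41, with n = 7.
Posterior ∝ λ^7e^(−1λ) · λ^41e^(−7λ) = λ^48e^(−8λ), i.e. Gamma(shape=49, rate=8).
The mode of a Gamma(a, b) with a ≥ 1 (shape–rate) is (a−1)/b = 48/8 ≈ 6.000.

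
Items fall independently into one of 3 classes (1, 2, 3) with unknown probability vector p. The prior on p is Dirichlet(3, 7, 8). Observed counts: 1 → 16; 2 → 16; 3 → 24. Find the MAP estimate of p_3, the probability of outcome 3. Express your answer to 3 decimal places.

The posterior is Dirichlet(αᵢ + nᵢ) = Dirichlet(19, 23, 32).
For a Dirichlet(a₁,…,a_K) with all aᵢ > 1, the mode has j-th component (aⱼ − 1)/(Σaᵢ − K).
Here Σaᵢ = 74 and K = 3, so p_3 = (32 − 1)/(74 − 3) = 31/71 ≈ 0.437.

MAP estimate: 0.437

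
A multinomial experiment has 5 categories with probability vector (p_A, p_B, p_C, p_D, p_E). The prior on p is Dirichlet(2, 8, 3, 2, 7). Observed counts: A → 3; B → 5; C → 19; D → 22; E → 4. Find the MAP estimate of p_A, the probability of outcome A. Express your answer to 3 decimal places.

MAP estimate of p_A = 0.057

The posterior is Dirichlet(αᵢ + nᵢ) = Dirichlet(5, 13, 22, 24, 11).
For a Dirichlet(a₁,…,a_K) with all aᵢ > 1, the mode has j-th component (aⱼ − 1)/(Σaᵢ − K).
Here Σaᵢ = 75 and K = 5, so p_A = (5 − 1)/(75 − 5) = 4/70 ≈ 0.057.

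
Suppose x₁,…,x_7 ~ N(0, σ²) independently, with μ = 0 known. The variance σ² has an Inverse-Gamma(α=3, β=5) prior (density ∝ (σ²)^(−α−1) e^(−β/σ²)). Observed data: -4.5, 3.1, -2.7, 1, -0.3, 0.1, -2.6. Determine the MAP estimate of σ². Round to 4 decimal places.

σ̂²_MAP = 3.6673

Sum of squared deviations about the known mean: SS = (-4.5−0)² + (3.1−0)² + (-2.7−0)² + (1−0)² + (-0.3−0)² + (0.1−0)² + (-2.6−0)² = 45.01.
The Normal likelihood contributes (σ²)^(−n/2) exp(−SS/(2σ²)), so the posterior is Inverse-Gamma(α + n/2, β + SS/2) = Inverse-Gamma(6.5, 27.505).
The mode of Inverse-Gamma(a, b) is b/(a+1) = 27.505/7.5 ≈ 3.6673.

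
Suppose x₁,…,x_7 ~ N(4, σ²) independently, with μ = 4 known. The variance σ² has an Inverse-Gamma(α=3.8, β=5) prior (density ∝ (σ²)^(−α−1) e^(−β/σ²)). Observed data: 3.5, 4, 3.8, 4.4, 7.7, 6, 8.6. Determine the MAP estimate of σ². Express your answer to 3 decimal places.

Sum of squared deviations about the known mean: SS = (3.5−4)² + (4−4)² + (3.8−4)² + (4.4−4)² + (7.7−4)² + (6−4)² + (8.6−4)² = 39.3.
The Normal likelihood contributes (σ²)^(−n/2) exp(−SS/(2σ²)), so the posterior is Inverse-Gamma(α + n/2, β + SS/2) = Inverse-Gamma(7.3, 24.65).
The mode of Inverse-Gamma(a, b) is b/(a+1) = 24.65/8.3 ≈ 2.970.

σ̂²_MAP = 2.970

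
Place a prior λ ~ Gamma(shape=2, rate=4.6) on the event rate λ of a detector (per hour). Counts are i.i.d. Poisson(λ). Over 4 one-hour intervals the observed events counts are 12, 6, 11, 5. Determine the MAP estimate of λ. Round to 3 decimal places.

Σxᵢ = 12+6+11+5 = 34, with n = 4.
Posterior ∝ λe^(−4.6λ) · λ^34e^(−4λ) = λ^35e^(−8.6λ), i.e. Gamma(shape=36, rate=8.6).
The mode of a Gamma(a, b) with a ≥ 1 (shape–rate) is (a−1)/b = 35/8.6 ≈ 4.070.

λ̂_MAP = 4.070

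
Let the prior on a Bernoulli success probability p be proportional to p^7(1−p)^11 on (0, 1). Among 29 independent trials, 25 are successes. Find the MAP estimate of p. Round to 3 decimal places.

The prior density ∝ p^7(1−p)^11 is the kernel of Beta(8, 12).
Data: 25 successes in 29 trials. The binomial likelihood contributes p^25(1−p)^4, so the posterior is Beta(8+25, 12+4) = Beta(33, 16).
For Beta(a, b) with a, b > 1 the mode is (a−1)/(a+b−2) = 32/47 ≈ 0.681.

p̂_MAP = 0.681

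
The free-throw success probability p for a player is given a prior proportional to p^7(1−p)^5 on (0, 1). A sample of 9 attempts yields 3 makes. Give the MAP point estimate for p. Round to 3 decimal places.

p̂_MAP = 0.476

The prior density ∝ p^7(1−p)^5 is the kernel of Beta(8, 6).
Data: 3 successes in 9 trials. The binomial likelihood contributes p^3(1−p)^6, so the posterior is Beta(8+3, 6+6) = Beta(11, 12).
For Beta(a, b) with a, b > 1 the mode is (a−1)/(a+b−2) = 10/21 ≈ 0.476.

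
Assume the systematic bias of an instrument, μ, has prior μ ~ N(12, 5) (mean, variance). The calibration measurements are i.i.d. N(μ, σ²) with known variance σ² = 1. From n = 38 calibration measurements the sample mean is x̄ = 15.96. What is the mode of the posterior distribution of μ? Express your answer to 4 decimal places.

μ̂_MAP = 15.9393

n = 38, x̄ = 15.96.
For a Normal prior and Normal likelihood with known variance, the posterior is Normal; its mode equals its mean, the precision-weighted average.
Prior precision 1/σ₀² = 1/5 = 0.2; data precision n/σ² = 38/1 = 38.
μ̂ = (0.2·12 + 38·15.96) / (0.2 + 38) = 608.88/38.2 = 15222/955 ≈ 15.9393.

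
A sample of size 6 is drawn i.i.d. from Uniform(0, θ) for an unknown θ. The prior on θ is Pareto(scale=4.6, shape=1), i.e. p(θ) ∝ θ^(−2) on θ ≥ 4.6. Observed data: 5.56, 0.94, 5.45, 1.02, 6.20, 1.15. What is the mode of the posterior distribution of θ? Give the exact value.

θ̂_MAP = 6.20

The Uniform(0, θ) likelihood is θ^(−n) for θ ≥ max(xᵢ), zero otherwise. Here max(xᵢ) = 6.20.
Posterior ∝ θ^(−2) · θ^(−6) = θ^(−8) on θ ≥ max(4.6, 6.20) = 6.20.
This density is strictly decreasing in θ, so the posterior mode lies at the lower boundary of the support.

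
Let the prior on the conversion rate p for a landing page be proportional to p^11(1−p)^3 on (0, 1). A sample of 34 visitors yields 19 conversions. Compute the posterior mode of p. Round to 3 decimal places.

p̂_MAP = 0.625

The prior density ∝ p^11(1−p)^3 is the kernel of Beta(12, 4).
Data: 19 successes in 34 trials. The binomial likelihood contributes p^19(1−p)^15, so the posterior is Beta(12+19, 4+15) = Beta(31, 19).
For Beta(a, b) with a, b > 1 the mode is (a−1)/(a+b−2) = 30/48 ≈ 0.625.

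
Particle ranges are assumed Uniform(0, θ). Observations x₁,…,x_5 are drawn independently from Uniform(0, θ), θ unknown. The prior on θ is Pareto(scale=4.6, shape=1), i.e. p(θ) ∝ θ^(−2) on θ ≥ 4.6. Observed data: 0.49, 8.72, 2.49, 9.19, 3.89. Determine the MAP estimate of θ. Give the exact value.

The Uniform(0, θ) likelihood is θ^(−n) for θ ≥ max(xᵢ), zero otherwise. Here max(xᵢ) = 9.19.
Posterior ∝ θ^(−2) · θ^(−5) = θ^(−7) on θ ≥ max(4.6, 9.19) = 9.19.
This density is strictly decreasing in θ, so the posterior mode lies at the lower boundary of the support.

θ̂_MAP = 9.19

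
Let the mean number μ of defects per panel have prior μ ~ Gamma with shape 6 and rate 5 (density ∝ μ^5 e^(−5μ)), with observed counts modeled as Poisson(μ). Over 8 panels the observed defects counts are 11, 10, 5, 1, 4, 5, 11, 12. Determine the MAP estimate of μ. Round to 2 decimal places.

μ̂_MAP = 4.92

Σxᵢ = 11+10+5+1+4+5+11+12 = 59, with n = 8.
Posterior ∝ μ^5e^(−5μ) · μ^59e^(−8μ) = μ^64e^(−13μ), i.e. Gamma(shape=65, rate=13).
The mode of a Gamma(a, b) with a ≥ 1 (shape–rate) is (a−1)/b = 64/13 ≈ 4.92.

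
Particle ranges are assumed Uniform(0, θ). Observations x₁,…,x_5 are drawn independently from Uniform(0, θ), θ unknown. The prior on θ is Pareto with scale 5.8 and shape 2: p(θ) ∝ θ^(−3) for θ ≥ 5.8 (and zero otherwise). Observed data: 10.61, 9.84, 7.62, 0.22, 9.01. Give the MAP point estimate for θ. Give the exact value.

The Uniform(0, θ) likelihood is θ^(−n) for θ ≥ max(xᵢ), zero otherwise. Here max(xᵢ) = 10.61.
Posterior ∝ θ^(−3) · θ^(−5) = θ^(−8) on θ ≥ max(5.8, 10.61) = 10.61.
This density is strictly decreasing in θ, so the posterior mode lies at the lower boundary of the support.

θ̂_MAP = 10.61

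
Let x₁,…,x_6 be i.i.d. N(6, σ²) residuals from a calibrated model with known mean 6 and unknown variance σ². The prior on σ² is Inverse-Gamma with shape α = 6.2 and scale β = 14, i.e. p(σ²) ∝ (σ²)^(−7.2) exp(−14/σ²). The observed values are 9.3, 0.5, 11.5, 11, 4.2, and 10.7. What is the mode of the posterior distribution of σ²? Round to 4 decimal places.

σ̂²_MAP = 7.3392

Sum of squared deviations about the known mean: SS = (9.3−6)² + (0.5−6)² + (11.5−6)² + (11−6)² + (4.2−6)² + (10.7−6)² = 121.72.
The Normal likelihood contributes (σ²)^(−n/2) exp(−SS/(2σ²)), so the posterior is Inverse-Gamma(α + n/2, β + SS/2) = Inverse-Gamma(9.2, 74.86).
The mode of Inverse-Gamma(a, b) is b/(a+1) = 74.86/10.2 ≈ 7.3392.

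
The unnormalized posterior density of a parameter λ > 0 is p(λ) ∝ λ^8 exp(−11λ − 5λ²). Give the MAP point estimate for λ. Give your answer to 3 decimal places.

λ̂_MAP = 0.500

ℓ'(λ) = 8/λ − 11 − 10λ. Setting this to zero and multiplying by λ: 10λ² + 11λ − 8 = 0.
λ = (−11 + √(11² + 4·10·8)) / (2·10) = (−11 + √441) / 20 = (−11 + 21)/20 = 1/2.
ℓ''(λ) = −8/λ² − 10 < 0, confirming a maximum.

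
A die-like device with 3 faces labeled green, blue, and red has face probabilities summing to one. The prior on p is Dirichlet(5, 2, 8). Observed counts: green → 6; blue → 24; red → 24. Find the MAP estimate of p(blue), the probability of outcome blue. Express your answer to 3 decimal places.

The posterior is Dirichlet(αᵢ + nᵢ) = Dirichlet(11, 26, 32).
For a Dirichlet(a₁,…,a_K) with all aᵢ > 1, the mode has j-th component (aⱼ − 1)/(Σaᵢ − K).
Here Σaᵢ = 69 and K = 3, so p(blue) = (26 − 1)/(69 − 3) = 25/66 ≈ 0.379.

MAP estimate of p(blue) = 0.379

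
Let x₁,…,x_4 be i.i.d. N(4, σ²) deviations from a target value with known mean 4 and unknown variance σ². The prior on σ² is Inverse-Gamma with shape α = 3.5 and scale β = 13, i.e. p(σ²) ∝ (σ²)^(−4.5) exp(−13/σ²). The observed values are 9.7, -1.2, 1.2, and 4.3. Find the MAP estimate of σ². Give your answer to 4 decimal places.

Sum of squared deviations about the known mean: SS = (9.7−4)² + (-1.2−4)² + (1.2−4)² + (4.3−4)² = 67.46.
The Normal likelihood contributes (σ²)^(−n/2) exp(−SS/(2σ²)), so the posterior is Inverse-Gamma(α + n/2, β + SS/2) = Inverse-Gamma(5.5, 46.73).
The mode of Inverse-Gamma(a, b) is b/(a+1) = 46.73/6.5 ≈ 7.1892.

σ̂²_MAP = 7.1892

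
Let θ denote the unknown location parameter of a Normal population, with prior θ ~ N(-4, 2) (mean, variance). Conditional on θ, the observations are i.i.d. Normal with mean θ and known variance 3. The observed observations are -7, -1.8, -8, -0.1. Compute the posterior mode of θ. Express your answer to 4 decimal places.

n = 4; x̄ = ((-7) + (-1.8) + (-8) + (-0.1))/4 = -16.9/4 = -4.225.
For a Normal prior and Normal likelihood with known variance, the posterior is Normal; its mode equals its mean, the precision-weighted average.
Prior precision 1/σ₀² = 1/2 = 0.5; data precision n/σ² = 4/3.
θ̂ = (0.5·(-4) + (4/3)·(-4.225)) / (0.5 + 4/3) = (-229/30)/(11/6) = -229/55 ≈ -4.1636.

θ̂_MAP = -4.1636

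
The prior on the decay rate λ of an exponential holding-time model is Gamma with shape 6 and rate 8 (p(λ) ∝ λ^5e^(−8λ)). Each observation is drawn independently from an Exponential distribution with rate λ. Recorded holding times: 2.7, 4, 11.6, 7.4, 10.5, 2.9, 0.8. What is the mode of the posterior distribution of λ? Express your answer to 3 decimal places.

λ̂_MAP = 0.251

The Exponential(rate=λ) likelihood is ∝ λ^n e^(−λΣtᵢ). Here n = 7 and Σtᵢ = 2.7 + 4 + 11.6 + 7.4 + 10.5 + 2.9 + 0.8 = 39.9.
Posterior ∝ λ^5e^(−8λ) · λ^7e^(−39.9λ) = λ^12e^(−47.9λ), i.e. Gamma(13, 47.9).
Mode = (a−1)/b = 12/47.9 ≈ 0.251.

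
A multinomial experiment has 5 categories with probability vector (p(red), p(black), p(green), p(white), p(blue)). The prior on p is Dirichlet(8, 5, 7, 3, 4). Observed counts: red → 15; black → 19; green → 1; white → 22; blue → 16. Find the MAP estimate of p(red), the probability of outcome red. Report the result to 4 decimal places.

The posterior is Dirichlet(αᵢ + nᵢ) = Dirichlet(23, 24, 8, 25, 20).
For a Dirichlet(a₁,…,a_K) with all aᵢ > 1, the mode has j-th component (aⱼ − 1)/(Σaᵢ − K).
Here Σaᵢ = 100 and K = 5, so p(red) = (23 − 1)/(100 − 5) = 22/95 ≈ 0.2316.

MAP estimate of p(red) = 0.2316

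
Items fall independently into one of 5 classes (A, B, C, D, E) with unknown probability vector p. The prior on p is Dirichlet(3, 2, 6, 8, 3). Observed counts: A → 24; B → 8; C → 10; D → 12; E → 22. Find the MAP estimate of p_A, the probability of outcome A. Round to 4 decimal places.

MAP estimate of p_A = 0.2796

The posterior is Dirichlet(αᵢ + nᵢ) = Dirichlet(27, 10, 16, 20, 25).
For a Dirichlet(a₁,…,a_K) with all aᵢ > 1, the mode has j-th component (aⱼ − 1)/(Σaᵢ − K).
Here Σaᵢ = 98 and K = 5, so p_A = (27 − 1)/(98 − 5) = 26/93 ≈ 0.2796.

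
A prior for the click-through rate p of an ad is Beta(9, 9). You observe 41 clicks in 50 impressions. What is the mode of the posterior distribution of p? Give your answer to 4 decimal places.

p̂_MAP = 0.7424

Prior: Beta(9, 9).
Data: 41 successes in 50 trials. The binomial likelihood contributes p^41(1−p)^9, so the posterior is Beta(9+41, 9+9) = Beta(50, 18).
For Beta(a, b) with a, b > 1 the mode is (a−1)/(a+b−2) = 49/66 ≈ 0.7424.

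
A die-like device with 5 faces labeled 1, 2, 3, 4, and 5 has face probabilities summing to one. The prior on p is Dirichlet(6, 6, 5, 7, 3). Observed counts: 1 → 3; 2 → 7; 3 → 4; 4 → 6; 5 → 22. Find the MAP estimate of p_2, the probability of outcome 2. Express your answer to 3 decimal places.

The posterior is Dirichlet(αᵢ + nᵢ) = Dirichlet(9, 13, 9, 13, 25).
For a Dirichlet(a₁,…,a_K) with all aᵢ > 1, the mode has j-th component (aⱼ − 1)/(Σaᵢ − K).
Here Σaᵢ = 69 and K = 5, so p_2 = (13 − 1)/(69 − 5) = 12/64 ≈ 0.188.

MAP estimate: 0.188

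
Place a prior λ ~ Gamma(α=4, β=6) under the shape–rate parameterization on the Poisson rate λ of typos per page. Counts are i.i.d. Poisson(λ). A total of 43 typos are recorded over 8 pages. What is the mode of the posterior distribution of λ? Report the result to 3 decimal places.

λ̂_MAP = 3.286

Σxᵢ = 43, n = 8.
Posterior ∝ λ^3e^(−6λ) · λ^43e^(−8λ) = λ^46e^(−14λ), i.e. Gamma(shape=47, rate=14).
The mode of a Gamma(a, b) with a ≥ 1 (shape–rate) is (a−1)/b = 46/14 ≈ 3.286.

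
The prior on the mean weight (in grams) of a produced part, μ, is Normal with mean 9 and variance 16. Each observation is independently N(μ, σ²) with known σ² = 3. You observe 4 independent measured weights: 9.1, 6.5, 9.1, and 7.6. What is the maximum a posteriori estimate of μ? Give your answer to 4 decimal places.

n = 4; x̄ = (9.1 + 6.5 + 9.1 + 7.6)/4 = 32.3/4 = 8.075.
For a Normal prior and Normal likelihood with known variance, the posterior is Normal; its mode equals its mean, the precision-weighted average.
Prior precision 1/σ₀² = 1/16 = 0.0625; data precision n/σ² = 4/3.
μ̂ = (0.0625·9 + (4/3)·8.075) / (0.0625 + 4/3) = (2719/240)/(67/48) = 2719/335 ≈ 8.1164.

μ̂_MAP = 8.1164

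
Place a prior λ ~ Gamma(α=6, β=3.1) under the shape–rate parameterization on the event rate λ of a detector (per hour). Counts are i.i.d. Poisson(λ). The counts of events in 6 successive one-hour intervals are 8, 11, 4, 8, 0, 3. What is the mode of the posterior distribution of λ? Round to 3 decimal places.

Σxᵢ = 8+11+4+8+0+3 = 34, with n = 6.
Posterior ∝ λ^5e^(−3.1λ) · λ^34e^(−6λ) = λ^39e^(−9.1λ), i.e. Gamma(shape=40, rate=9.1).
The mode of a Gamma(a, b) with a ≥ 1 (shape–rate) is (a−1)/b = 39/9.1 ≈ 4.286.

λ̂_MAP = 4.286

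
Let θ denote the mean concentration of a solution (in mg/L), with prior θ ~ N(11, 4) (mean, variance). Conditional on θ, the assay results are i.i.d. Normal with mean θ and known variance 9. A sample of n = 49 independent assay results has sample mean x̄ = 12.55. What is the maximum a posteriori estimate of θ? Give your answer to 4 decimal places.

θ̂_MAP = 12.4820

n = 49, x̄ = 12.55.
For a Normal prior and Normal likelihood with known variance, the posterior is Normal; its mode equals its mean, the precision-weighted average.
Prior precision 1/σ₀² = 1/4 = 0.25; data precision n/σ² = 49/9.
θ̂ = (0.25·11 + (49/9)·12.55) / (0.25 + 49/9) = (6397/90)/(205/36) = 12794/1025 ≈ 12.4820.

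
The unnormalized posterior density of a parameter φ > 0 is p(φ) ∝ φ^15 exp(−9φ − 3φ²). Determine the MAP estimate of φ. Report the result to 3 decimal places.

ℓ'(φ) = 15/φ − 9 − 6φ. Setting this to zero and multiplying by φ: 6φ² + 9φ − 15 = 0.
φ = (−9 + √(9² + 4·6·15)) / (2·6) = (−9 + √441) / 12 = (−9 + 21)/12 = 1.
ℓ''(φ) = −15/φ² − 6 < 0, confirming a maximum.

φ̂_MAP = 1.000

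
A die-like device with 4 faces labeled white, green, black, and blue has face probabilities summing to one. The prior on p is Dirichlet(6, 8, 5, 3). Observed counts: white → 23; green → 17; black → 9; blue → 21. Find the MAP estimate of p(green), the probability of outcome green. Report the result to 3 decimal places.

MAP estimate of p(green) = 0.273

The posterior is Dirichlet(αᵢ + nᵢ) = Dirichlet(29, 25, 14, 24).
For a Dirichlet(a₁,…,a_K) with all aᵢ > 1, the mode has j-th component (aⱼ − 1)/(Σaᵢ − K).
Here Σaᵢ = 92 and K = 4, so p(green) = (25 − 1)/(92 − 4) = 24/88 ≈ 0.273.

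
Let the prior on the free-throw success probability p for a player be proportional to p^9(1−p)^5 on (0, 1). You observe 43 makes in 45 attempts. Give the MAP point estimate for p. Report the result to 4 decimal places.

p̂_MAP = 0.8814

The prior density ∝ p^9(1−p)^5 is the kernel of Beta(10, 6).
Data: 43 successes in 45 trials. The binomial likelihood contributes p^43(1−p)^2, so the posterior is Beta(10+43, 6+2) = Beta(53, 8).
For Beta(a, b) with a, b > 1 the mode is (a−1)/(a+b−2) = 52/59 ≈ 0.8814.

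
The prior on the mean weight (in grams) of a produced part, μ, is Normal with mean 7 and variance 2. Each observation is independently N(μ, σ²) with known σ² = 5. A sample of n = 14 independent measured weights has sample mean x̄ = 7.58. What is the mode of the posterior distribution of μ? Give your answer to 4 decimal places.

μ̂_MAP = 7.4921

n = 14, x̄ = 7.58.
For a Normal prior and Normal likelihood with known variance, the posterior is Normal; its mode equals its mean, the precision-weighted average.
Prior precision 1/σ₀² = 1/2 = 0.5; data precision n/σ² = 14/5 = 2.8.
μ̂ = (0.5·7 + 2.8·7.58) / (0.5 + 2.8) = 24.724/3.3 = 6181/825 ≈ 7.4921.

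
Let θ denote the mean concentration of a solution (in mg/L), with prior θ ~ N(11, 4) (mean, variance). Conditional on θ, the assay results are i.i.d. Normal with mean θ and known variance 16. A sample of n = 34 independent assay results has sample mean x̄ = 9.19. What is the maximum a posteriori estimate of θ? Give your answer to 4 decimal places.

n = 34, x̄ = 9.19.
For a Normal prior and Normal likelihood with known variance, the posterior is Normal; its mode equals its mean, the precision-weighted average.
Prior precision 1/σ₀² = 1/4 = 0.25; data precision n/σ² = 34/16 = 2.125.
θ̂ = (0.25·11 + 2.125·9.19) / (0.25 + 2.125) = 22.27875/2.375 = 17823/1900 ≈ 9.3805.

θ̂_MAP = 9.3805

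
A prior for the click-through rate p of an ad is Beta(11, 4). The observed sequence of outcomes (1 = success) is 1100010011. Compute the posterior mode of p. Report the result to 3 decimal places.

Prior: Beta(11, 4).
Data: 5 successes in 10 trials (from the sequence). The binomial likelihood contributes p^5(1−p)^5, so the posterior is Beta(11+5, 4+5) = Beta(16, 9).
For Beta(a, b) with a, b > 1 the mode is (a−1)/(a+b−2) = 15/23 ≈ 0.652.

p̂_MAP = 0.652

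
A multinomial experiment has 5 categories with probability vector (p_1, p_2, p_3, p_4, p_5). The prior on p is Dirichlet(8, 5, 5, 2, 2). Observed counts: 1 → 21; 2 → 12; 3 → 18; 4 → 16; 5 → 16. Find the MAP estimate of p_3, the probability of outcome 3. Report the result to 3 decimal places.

MAP estimate: 0.220

The posterior is Dirichlet(αᵢ + nᵢ) = Dirichlet(29, 17, 23, 18, 18).
For a Dirichlet(a₁,…,a_K) with all aᵢ > 1, the mode has j-th component (aⱼ − 1)/(Σaᵢ − K).
Here Σaᵢ = 105 and K = 5, so p_3 = (23 − 1)/(105 − 5) = 22/100 ≈ 0.220.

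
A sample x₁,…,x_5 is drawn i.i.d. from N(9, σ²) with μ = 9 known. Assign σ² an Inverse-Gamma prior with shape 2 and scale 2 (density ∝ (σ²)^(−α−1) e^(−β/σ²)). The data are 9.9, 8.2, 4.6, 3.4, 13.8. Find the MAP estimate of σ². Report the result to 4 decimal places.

σ̂²_MAP = 7.2009

Sum of squared deviations about the known mean: SS = (9.9−9)² + (8.2−9)² + (4.6−9)² + (3.4−9)² + (13.8−9)² = 75.21.
The Normal likelihood contributes (σ²)^(−n/2) exp(−SS/(2σ²)), so the posterior is Inverse-Gamma(α + n/2, β + SS/2) = Inverse-Gamma(4.5, 39.605).
The mode of Inverse-Gamma(a, b) is b/(a+1) = 39.605/5.5 ≈ 7.2009.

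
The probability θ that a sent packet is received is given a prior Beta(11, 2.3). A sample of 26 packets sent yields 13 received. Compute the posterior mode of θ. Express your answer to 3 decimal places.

θ̂_MAP = 0.617

Prior: Beta(11, 2.3).
Data: 13 successes in 26 trials. The binomial likelihood contributes θ^13(1−θ)^13, so the posterior is Beta(11+13, 2.3+13) = Beta(24, 15.3).
For Beta(a, b) with a, b > 1 the mode is (a−1)/(a+b−2) = 23/37.3 ≈ 0.617.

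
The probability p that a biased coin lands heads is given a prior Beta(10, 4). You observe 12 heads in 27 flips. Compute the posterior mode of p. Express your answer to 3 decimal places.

Prior: Beta(10, 4).
Data: 12 successes in 27 trials. The binomial likelihood contributes p^12(1−p)^15, so the posterior is Beta(10+12, 4+15) = Beta(22, 19).
For Beta(a, b) with a, b > 1 the mode is (a−1)/(a+b−2) = 21/39 ≈ 0.538.

p̂_MAP = 0.538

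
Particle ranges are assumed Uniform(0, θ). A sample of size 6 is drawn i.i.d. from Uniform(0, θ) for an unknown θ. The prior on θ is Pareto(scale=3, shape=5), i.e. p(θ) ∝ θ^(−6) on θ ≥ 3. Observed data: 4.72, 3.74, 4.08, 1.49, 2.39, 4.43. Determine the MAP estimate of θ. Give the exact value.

θ̂_MAP = 4.72

The Uniform(0, θ) likelihood is θ^(−n) for θ ≥ max(xᵢ), zero otherwise. Here max(xᵢ) = 4.72.
Posterior ∝ θ^(−6) · θ^(−6) = θ^(−12) on θ ≥ max(3, 4.72) = 4.72.
This density is strictly decreasing in θ, so the posterior mode lies at the lower boundary of the support.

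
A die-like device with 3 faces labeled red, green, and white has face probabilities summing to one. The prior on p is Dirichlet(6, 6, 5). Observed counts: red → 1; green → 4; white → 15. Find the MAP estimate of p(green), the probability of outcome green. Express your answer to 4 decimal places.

The posterior is Dirichlet(αᵢ + nᵢ) = Dirichlet(7, 10, 20).
For a Dirichlet(a₁,…,a_K) with all aᵢ > 1, the mode has j-th component (aⱼ − 1)/(Σaᵢ − K).
Here Σaᵢ = 37 and K = 3, so p(green) = (10 − 1)/(37 − 3) = 9/34 ≈ 0.2647.

MAP estimate of p(green) = 0.2647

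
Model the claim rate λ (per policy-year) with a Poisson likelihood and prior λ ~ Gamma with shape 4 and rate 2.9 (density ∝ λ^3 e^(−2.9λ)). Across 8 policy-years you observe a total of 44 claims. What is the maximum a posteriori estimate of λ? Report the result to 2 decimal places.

Σxᵢ = 44, n = 8.
Posterior ∝ λ^3e^(−2.9λ) · λ^44e^(−8λ) = λ^47e^(−10.9λ), i.e. Gamma(shape=48, rate=10.9).
The mode of a Gamma(a, b) with a ≥ 1 (shape–rate) is (a−1)/b = 47/10.9 ≈ 4.31.

λ̂_MAP = 4.31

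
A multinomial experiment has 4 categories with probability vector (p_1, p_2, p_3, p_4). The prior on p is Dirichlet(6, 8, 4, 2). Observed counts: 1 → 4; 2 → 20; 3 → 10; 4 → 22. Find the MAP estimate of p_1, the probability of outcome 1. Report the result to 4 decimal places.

MAP estimate: 0.1250

The posterior is Dirichlet(αᵢ + nᵢ) = Dirichlet(10, 28, 14, 24).
For a Dirichlet(a₁,…,a_K) with all aᵢ > 1, the mode has j-th component (aⱼ − 1)/(Σaᵢ − K).
Here Σaᵢ = 76 and K = 4, so p_1 = (10 − 1)/(76 − 4) = 9/72 ≈ 0.1250.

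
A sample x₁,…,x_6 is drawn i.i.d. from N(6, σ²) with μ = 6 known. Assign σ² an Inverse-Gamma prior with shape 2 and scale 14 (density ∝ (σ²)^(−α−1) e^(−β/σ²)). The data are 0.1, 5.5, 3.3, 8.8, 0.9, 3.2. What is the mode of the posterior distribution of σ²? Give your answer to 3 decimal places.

σ̂²_MAP = 9.337

Sum of squared deviations about the known mean: SS = (0.1−6)² + (5.5−6)² + (3.3−6)² + (8.8−6)² + (0.9−6)² + (3.2−6)² = 84.04.
The Normal likelihood contributes (σ²)^(−n/2) exp(−SS/(2σ²)), so the posterior is Inverse-Gamma(α + n/2, β + SS/2) = Inverse-Gamma(5, 56.02).
The mode of Inverse-Gamma(a, b) is b/(a+1) = 56.02/6 ≈ 9.337.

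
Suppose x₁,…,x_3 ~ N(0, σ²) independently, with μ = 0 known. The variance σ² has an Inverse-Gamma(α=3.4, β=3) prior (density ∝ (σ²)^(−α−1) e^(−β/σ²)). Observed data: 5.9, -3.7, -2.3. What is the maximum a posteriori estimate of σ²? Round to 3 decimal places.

σ̂²_MAP = 5.067

Sum of squared deviations about the known mean: SS = (5.9−0)² + (-3.7−0)² + (-2.3−0)² = 53.79.
The Normal likelihood contributes (σ²)^(−n/2) exp(−SS/(2σ²)), so the posterior is Inverse-Gamma(α + n/2, β + SS/2) = Inverse-Gamma(4.9, 29.895).
The mode of Inverse-Gamma(a, b) is b/(a+1) = 29.895/5.9 ≈ 5.067.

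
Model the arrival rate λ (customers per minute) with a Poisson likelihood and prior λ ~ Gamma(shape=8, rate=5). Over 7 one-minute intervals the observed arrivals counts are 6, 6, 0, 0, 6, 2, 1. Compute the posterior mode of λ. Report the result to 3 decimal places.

λ̂_MAP = 2.333

Σxᵢ = 6+6+0+0+6+2+1 = 21, with n = 7.
Posterior ∝ λ^7e^(−5λ) · λ^21e^(−7λ) = λ^28e^(−12λ), i.e. Gamma(shape=29, rate=12).
The mode of a Gamma(a, b) with a ≥ 1 (shape–rate) is (a−1)/b = 28/12 ≈ 2.333.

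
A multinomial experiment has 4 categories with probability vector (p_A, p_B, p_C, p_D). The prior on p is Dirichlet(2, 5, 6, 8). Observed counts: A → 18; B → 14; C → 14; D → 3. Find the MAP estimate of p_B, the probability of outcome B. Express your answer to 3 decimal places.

The posterior is Dirichlet(αᵢ + nᵢ) = Dirichlet(20, 19, 20, 11).
For a Dirichlet(a₁,…,a_K) with all aᵢ > 1, the mode has j-th component (aⱼ − 1)/(Σaᵢ − K).
Here Σaᵢ = 70 and K = 4, so p_B = (19 − 1)/(70 − 4) = 18/66 ≈ 0.273.

MAP estimate of p_B = 0.273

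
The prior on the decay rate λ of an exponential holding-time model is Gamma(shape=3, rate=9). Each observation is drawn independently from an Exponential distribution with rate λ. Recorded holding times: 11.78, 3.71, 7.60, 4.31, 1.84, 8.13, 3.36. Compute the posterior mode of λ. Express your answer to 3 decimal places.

λ̂_MAP = 0.181

The Exponential(rate=λ) likelihood is ∝ λ^n e^(−λΣtᵢ). Here n = 7 and Σtᵢ = 11.78 + 3.71 + 7.60 + 4.31 + 1.84 + 8.13 + 3.36 = 40.73.
Posterior ∝ λ^2e^(−9λ) · λ^7e^(−40.73λ) = λ^9e^(−49.73λ), i.e. Gamma(10, 49.73).
Mode = (a−1)/b = 9/49.73 ≈ 0.181.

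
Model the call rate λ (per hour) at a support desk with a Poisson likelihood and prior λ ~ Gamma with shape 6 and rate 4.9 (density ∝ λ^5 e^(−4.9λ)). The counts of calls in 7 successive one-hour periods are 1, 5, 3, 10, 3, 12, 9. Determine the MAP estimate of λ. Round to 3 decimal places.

λ̂_MAP = 4.034

Σxᵢ = 1+5+3+10+3+12+9 = 43, with n = 7.
Posterior ∝ λ^5e^(−4.9λ) · λ^43e^(−7λ) = λ^48e^(−11.9λ), i.e. Gamma(shape=49, rate=11.9).
The mode of a Gamma(a, b) with a ≥ 1 (shape–rate) is (a−1)/b = 48/11.9 ≈ 4.034.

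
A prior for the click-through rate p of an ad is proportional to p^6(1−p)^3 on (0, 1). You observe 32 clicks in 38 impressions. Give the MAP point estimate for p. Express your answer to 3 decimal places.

The prior density ∝ p^6(1−p)^3 is the kernel of Beta(7, 4).
Data: 32 successes in 38 trials. The binomial likelihood contributes p^32(1−p)^6, so the posterior is Beta(7+32, 4+6) = Beta(39, 10).
For Beta(a, b) with a, b > 1 the mode is (a−1)/(a+b−2) = 38/47 ≈ 0.809.

p̂_MAP = 0.809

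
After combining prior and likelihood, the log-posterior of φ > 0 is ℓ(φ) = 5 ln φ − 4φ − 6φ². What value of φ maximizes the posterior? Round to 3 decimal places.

φ̂_MAP = 0.500

ℓ'(φ) = 5/φ − 4 − 12φ. Setting this to zero and multiplying by φ: 12φ² + 4φ − 5 = 0.
φ = (−4 + √(4² + 4·12·5)) / (2·12) = (−4 + √256) / 24 = (−4 + 16)/24 = 1/2.
ℓ''(φ) = −5/φ² − 12 < 0, confirming a maximum.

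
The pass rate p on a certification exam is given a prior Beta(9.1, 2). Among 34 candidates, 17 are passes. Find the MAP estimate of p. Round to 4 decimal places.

Prior: Beta(9.1, 2).
Data: 17 successes in 34 trials. The binomial likelihood contributes p^17(1−p)^17, so the posterior is Beta(9.1+17, 2+17) = Beta(26.1, 19).
For Beta(a, b) with a, b > 1 the mode is (a−1)/(a+b−2) = 25.1/43.1 ≈ 0.5824.

p̂_MAP = 0.5824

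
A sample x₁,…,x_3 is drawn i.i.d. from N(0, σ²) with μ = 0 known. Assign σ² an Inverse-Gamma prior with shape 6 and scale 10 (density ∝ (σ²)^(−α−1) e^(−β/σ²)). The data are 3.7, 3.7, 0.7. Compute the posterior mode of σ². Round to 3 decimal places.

Sum of squared deviations about the known mean: SS = (3.7−0)² + (3.7−0)² + (0.7−0)² = 27.87.
The Normal likelihood contributes (σ²)^(−n/2) exp(−SS/(2σ²)), so the posterior is Inverse-Gamma(α + n/2, β + SS/2) = Inverse-Gamma(7.5, 23.935).
The mode of Inverse-Gamma(a, b) is b/(a+1) = 23.935/8.5 ≈ 2.816.

σ̂²_MAP = 2.816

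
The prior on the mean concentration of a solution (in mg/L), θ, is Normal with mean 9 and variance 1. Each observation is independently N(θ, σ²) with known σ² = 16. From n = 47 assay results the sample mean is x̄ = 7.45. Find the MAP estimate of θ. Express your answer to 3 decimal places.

n = 47, x̄ = 7.45.
For a Normal prior and Normal likelihood with known variance, the posterior is Normal; its mode equals its mean, the precision-weighted average.
Prior precision 1/σ₀² = 1/1 = 1; data precision n/σ² = 47/16 = 2.9375.
θ̂ = (1·9 + 2.9375·7.45) / (1 + 2.9375) = 30.884375/3.9375 = 9883/1260 ≈ 7.844.

θ̂_MAP = 7.844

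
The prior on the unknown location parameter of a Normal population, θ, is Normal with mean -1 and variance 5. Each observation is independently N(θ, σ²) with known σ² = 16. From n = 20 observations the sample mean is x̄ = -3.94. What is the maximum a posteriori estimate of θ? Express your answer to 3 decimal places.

θ̂_MAP = -3.534

n = 20, x̄ = -3.94.
For a Normal prior and Normal likelihood with known variance, the posterior is Normal; its mode equals its mean, the precision-weighted average.
Prior precision 1/σ₀² = 1/5 = 0.2; data precision n/σ² = 20/16 = 1.25.
θ̂ = (0.2·(-1) + 1.25·(-3.94)) / (0.2 + 1.25) = (-5.125)/1.45 = -205/58 ≈ -3.534.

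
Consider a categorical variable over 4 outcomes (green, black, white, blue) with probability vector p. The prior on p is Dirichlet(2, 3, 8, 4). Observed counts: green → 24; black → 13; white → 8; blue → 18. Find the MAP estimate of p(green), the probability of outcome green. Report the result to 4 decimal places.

MAP estimate of p(green) = 0.3289

The posterior is Dirichlet(αᵢ + nᵢ) = Dirichlet(26, 16, 16, 22).
For a Dirichlet(a₁,…,a_K) with all aᵢ > 1, the mode has j-th component (aⱼ − 1)/(Σaᵢ − K).
Here Σaᵢ = 80 and K = 4, so p(green) = (26 − 1)/(80 − 4) = 25/76 ≈ 0.3289.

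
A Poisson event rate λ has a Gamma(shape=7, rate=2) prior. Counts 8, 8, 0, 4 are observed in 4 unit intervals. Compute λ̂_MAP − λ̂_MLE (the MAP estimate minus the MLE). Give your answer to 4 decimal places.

MAP − MLE = -0.6667

Σxᵢ = 20. Posterior is Gamma(27, 6); MAP = (27−1)/6 = 26/6 ≈ 4.33333.
MLE = x̄ = 20/4 ≈ 5.00000.
Difference = 26/6 − 20/4 = -2/3 ≈ -0.6667.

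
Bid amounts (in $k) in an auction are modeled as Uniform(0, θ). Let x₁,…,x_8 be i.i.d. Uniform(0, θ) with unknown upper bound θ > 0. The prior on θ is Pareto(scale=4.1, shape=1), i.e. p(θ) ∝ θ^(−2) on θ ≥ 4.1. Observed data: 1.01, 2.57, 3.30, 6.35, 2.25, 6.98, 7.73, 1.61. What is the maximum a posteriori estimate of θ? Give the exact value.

θ̂_MAP = 7.73

The Uniform(0, θ) likelihood is θ^(−n) for θ ≥ max(xᵢ), zero otherwise. Here max(xᵢ) = 7.73.
Posterior ∝ θ^(−2) · θ^(−8) = θ^(−10) on θ ≥ max(4.1, 7.73) = 7.73.
This density is strictly decreasing in θ, so the posterior mode lies at the lower boundary of the support.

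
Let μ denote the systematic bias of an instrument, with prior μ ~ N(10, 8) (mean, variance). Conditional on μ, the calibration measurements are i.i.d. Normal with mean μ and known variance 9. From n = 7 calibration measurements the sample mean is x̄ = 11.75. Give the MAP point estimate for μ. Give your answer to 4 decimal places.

n = 7, x̄ = 11.75.
For a Normal prior and Normal likelihood with known variance, the posterior is Normal; its mode equals its mean, the precision-weighted average.
Prior precision 1/σ₀² = 1/8 = 0.125; data precision n/σ² = 7/9.
μ̂ = (0.125·10 + (7/9)·11.75) / (0.125 + 7/9) = (187/18)/(65/72) = 748/65 ≈ 11.5077.

μ̂_MAP = 11.5077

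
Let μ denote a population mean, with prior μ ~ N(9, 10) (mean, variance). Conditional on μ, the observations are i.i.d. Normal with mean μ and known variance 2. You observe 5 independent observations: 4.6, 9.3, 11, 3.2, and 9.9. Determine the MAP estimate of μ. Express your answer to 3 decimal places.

μ̂_MAP = 7.654

n = 5; x̄ = (4.6 + 9.3 + 11 + 3.2 + 9.9)/5 = 38/5 = 7.6.
For a Normal prior and Normal likelihood with known variance, the posterior is Normal; its mode equals its mean, the precision-weighted average.
Prior precision 1/σ₀² = 1/10 = 0.1; data precision n/σ² = 5/2 = 2.5.
μ̂ = (0.1·9 + 2.5·7.6) / (0.1 + 2.5) = 19.9/2.6 = 199/26 ≈ 7.654.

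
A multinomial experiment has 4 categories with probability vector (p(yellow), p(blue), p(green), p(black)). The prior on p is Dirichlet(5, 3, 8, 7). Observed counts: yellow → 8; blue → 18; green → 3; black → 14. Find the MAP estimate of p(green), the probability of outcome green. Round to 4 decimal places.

MAP estimate of p(green) = 0.1613

The posterior is Dirichlet(αᵢ + nᵢ) = Dirichlet(13, 21, 11, 21).
For a Dirichlet(a₁,…,a_K) with all aᵢ > 1, the mode has j-th component (aⱼ − 1)/(Σaᵢ − K).
Here Σaᵢ = 66 and K = 4, so p(green) = (11 − 1)/(66 − 4) = 10/62 ≈ 0.1613.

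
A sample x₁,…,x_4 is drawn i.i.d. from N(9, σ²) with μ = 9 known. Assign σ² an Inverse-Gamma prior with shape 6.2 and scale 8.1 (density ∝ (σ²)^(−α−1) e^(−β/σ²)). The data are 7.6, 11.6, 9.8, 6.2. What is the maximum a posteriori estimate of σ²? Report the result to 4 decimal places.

Sum of squared deviations about the known mean: SS = (7.6−9)² + (11.6−9)² + (9.8−9)² + (6.2−9)² = 17.2.
The Normal likelihood contributes (σ²)^(−n/2) exp(−SS/(2σ²)), so the posterior is Inverse-Gamma(α + n/2, β + SS/2) = Inverse-Gamma(8.2, 16.7).
The mode of Inverse-Gamma(a, b) is b/(a+1) = 16.7/9.2 ≈ 1.8152.

σ̂²_MAP = 1.8152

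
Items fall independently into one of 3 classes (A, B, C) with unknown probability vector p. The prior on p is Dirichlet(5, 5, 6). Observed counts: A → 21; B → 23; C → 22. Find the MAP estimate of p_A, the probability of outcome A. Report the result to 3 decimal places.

MAP estimate of p_A = 0.316

The posterior is Dirichlet(αᵢ + nᵢ) = Dirichlet(26, 28, 28).
For a Dirichlet(a₁,…,a_K) with all aᵢ > 1, the mode has j-th component (aⱼ − 1)/(Σaᵢ − K).
Here Σaᵢ = 82 and K = 3, so p_A = (26 − 1)/(82 − 3) = 25/79 ≈ 0.316.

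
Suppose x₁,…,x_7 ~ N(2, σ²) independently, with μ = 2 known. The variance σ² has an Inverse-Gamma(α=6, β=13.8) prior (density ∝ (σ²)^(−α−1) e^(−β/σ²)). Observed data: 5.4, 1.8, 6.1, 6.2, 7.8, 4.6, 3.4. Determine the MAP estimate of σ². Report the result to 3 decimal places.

Sum of squared deviations about the known mean: SS = (5.4−2)² + (1.8−2)² + (6.1−2)² + (6.2−2)² + (7.8−2)² + (4.6−2)² + (3.4−2)² = 88.41.
The Normal likelihood contributes (σ²)^(−n/2) exp(−SS/(2σ²)), so the posterior is Inverse-Gamma(α + n/2, β + SS/2) = Inverse-Gamma(9.5, 58.005).
The mode of Inverse-Gamma(a, b) is b/(a+1) = 58.005/10.5 ≈ 5.524.

σ̂²_MAP = 5.524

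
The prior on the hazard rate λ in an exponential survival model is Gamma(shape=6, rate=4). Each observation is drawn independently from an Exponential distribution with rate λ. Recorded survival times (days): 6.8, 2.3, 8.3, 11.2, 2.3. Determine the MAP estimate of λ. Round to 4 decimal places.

λ̂_MAP = 0.2865

The Exponential(rate=λ) likelihood is ∝ λ^n e^(−λΣtᵢ). Here n = 5 and Σtᵢ = 6.8 + 2.3 + 8.3 + 11.2 + 2.3 = 30.9.
Posterior ∝ λ^5e^(−4λ) · λ^5e^(−30.9λ) = λ^10e^(−34.9λ), i.e. Gamma(11, 34.9).
Mode = (a−1)/b = 10/34.9 ≈ 0.2865.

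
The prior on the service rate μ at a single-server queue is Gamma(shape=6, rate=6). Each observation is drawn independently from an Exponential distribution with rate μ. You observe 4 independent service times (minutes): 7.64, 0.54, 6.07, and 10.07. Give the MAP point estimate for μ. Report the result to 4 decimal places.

The Exponential(rate=μ) likelihood is ∝ μ^n e^(−μΣtᵢ). Here n = 4 and Σtᵢ = 7.64 + 0.54 + 6.07 + 10.07 = 24.32.
Posterior ∝ μ^5e^(−6μ) · μ^4e^(−24.32μ) = μ^9e^(−30.32μ), i.e. Gamma(10, 30.32).
Mode = (a−1)/b = 9/30.32 ≈ 0.2968.

μ̂_MAP = 0.2968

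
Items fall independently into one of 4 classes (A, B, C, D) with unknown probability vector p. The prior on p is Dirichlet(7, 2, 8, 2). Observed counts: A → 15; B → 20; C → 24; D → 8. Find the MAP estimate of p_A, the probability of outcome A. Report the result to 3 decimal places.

The posterior is Dirichlet(αᵢ + nᵢ) = Dirichlet(22, 22, 32, 10).
For a Dirichlet(a₁,…,a_K) with all aᵢ > 1, the mode has j-th component (aⱼ − 1)/(Σaᵢ − K).
Here Σaᵢ = 86 and K = 4, so p_A = (22 − 1)/(86 − 4) = 21/82 ≈ 0.256.

MAP estimate of p_A = 0.256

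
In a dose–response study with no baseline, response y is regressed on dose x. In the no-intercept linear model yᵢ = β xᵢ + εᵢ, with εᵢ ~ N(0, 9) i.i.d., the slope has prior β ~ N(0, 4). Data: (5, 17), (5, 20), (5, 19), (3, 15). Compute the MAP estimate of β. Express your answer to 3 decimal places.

β̂_MAP = 3.768

log p(β | y) = −Σ(yᵢ − βxᵢ)²/(2·9) − β²/(2·4) + const.
Setting the derivative to zero: Σxᵢ(yᵢ − βxᵢ)/9 − β/4 = 0, so β = Σxᵢyᵢ / (Σxᵢ² + σ²/τ²).
Σxᵢyᵢ = 5·17 + 5·20 + 5·19 + 3·15 = 325; Σxᵢ² = 84; σ²/τ² = 2.25.
β̂_MAP = 325 / (84 + 2.25) = 325/86.25 ≈ 3.768.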